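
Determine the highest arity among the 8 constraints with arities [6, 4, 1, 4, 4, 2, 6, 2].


The arities are: 6, 4, 1, 4, 4, 2, 6, 2.
Scan for the maximum value.
Maximum arity = 6.

6


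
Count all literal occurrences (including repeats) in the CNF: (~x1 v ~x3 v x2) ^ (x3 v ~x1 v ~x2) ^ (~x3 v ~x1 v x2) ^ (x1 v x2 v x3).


Clause lengths: 3, 3, 3, 3.
Sum = 3 + 3 + 3 + 3 = 12.

12


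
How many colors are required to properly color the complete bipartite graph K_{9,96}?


K_{9,96} is bipartite by definition: the two parts are independent sets, with every edge crossing between them.
Color all vertices in one part with color 1 and all vertices in the other part with color 2.
Since the graph has at least one edge, one color does not suffice.
Chromatic number = 2.

2


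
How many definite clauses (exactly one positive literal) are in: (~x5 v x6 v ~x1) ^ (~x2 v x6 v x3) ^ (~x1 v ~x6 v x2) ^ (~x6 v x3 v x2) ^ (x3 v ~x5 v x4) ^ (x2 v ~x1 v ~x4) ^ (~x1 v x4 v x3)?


A definite clause has exactly one positive literal.
Clause 1: 1 positive -> definite
Clause 2: 2 positive -> not definite
Clause 3: 1 positive -> definite
Clause 4: 2 positive -> not definite
Clause 5: 2 positive -> not definite
Clause 6: 1 positive -> definite
Clause 7: 2 positive -> not definite
Definite clause count = 3.

3


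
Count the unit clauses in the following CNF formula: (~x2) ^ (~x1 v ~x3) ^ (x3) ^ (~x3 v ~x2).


A unit clause contains exactly one literal.
Unit clauses found: (~x2), (x3).
Count = 2.

2


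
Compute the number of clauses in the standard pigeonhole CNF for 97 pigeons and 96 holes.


The PHP encoding has two parts:
1) At-least-one-hole clauses: 97 (one per pigeon, each with 96 literals).
2) At-most-one-pigeon-per-hole clauses: 96 holes * C(97,2) = 96 * 4656 = 446976.
Total clauses = 97 + 446976 = 447073.

447073


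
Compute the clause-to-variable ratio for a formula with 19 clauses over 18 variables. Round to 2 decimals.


Clause-to-variable ratio = clauses / variables.
19 / 18 = 1.06.

1.06


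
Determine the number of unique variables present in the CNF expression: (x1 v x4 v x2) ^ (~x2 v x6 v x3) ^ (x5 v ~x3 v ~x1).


Identify each distinct variable in the formula.
Variables found: x1, x2, x3, x4, x5, x6.
Total distinct variables = 6.

6


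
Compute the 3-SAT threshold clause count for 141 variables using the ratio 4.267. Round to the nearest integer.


The 3-SAT phase transition occurs at approximately 4.267 clauses per variable.
m = 4.267 * 141 = 601.647.
Rounded to nearest integer: 602.

602


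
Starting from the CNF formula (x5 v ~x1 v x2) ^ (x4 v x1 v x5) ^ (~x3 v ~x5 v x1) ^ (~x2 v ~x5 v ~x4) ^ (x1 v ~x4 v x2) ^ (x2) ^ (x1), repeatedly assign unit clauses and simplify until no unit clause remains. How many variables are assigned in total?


Unit propagation repeatedly assigns the literal in any unit clause, then simplifies.
Assignments in order: x2 = T, x1 = T.
No further unit clauses remain.
Total variables assigned = 2.

2


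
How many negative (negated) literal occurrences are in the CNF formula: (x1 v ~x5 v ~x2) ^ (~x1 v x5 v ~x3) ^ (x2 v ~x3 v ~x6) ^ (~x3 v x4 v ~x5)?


Scan each clause for negated literals.
Clause 1: 2 negative; Clause 2: 2 negative; Clause 3: 2 negative; Clause 4: 2 negative.
Total negative literal occurrences = 8.

8


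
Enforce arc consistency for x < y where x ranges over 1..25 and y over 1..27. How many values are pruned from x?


For the constraint x < y, x needs a supporting value in y's domain.
x can be at most 26 (one less than y's maximum).
Valid x values from domain: 25 out of 25.
Pruned = 25 - 25 = 0.

0


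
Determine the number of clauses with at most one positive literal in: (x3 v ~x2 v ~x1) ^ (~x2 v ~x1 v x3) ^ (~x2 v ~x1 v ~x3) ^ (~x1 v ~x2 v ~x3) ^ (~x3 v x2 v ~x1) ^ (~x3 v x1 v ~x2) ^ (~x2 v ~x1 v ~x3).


A Horn clause has at most one positive literal.
Clause 1: 1 positive lit(s) -> Horn
Clause 2: 1 positive lit(s) -> Horn
Clause 3: 0 positive lit(s) -> Horn
Clause 4: 0 positive lit(s) -> Horn
Clause 5: 1 positive lit(s) -> Horn
Clause 6: 1 positive lit(s) -> Horn
Clause 7: 0 positive lit(s) -> Horn
Total Horn clauses = 7.

7


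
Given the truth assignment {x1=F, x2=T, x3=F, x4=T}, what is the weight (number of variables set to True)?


The weight is the number of variables assigned True.
True variables: x2, x4.
Weight = 2.

2


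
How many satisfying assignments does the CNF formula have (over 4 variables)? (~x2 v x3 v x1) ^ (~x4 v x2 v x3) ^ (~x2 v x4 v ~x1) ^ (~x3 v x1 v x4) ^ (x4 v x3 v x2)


Enumerate all 16 truth assignments over 4 variables.
Test each against every clause.
Satisfying assignments found: 6.

6


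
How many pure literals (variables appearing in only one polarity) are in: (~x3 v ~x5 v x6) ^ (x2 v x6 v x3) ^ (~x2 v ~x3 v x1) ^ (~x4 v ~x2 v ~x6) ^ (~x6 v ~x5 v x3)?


A pure literal appears in only one polarity across all clauses.
Pure literals: x1 (positive only), x4 (negative only), x5 (negative only).
Count = 3.

3


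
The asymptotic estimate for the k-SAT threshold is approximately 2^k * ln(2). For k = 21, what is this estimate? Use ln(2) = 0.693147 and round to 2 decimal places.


Using the asymptotic formula: threshold ~ 2^k * ln(2).
2^21 = 2097152.
2097152 * 0.693147 = 1453634.62.

1453634.62


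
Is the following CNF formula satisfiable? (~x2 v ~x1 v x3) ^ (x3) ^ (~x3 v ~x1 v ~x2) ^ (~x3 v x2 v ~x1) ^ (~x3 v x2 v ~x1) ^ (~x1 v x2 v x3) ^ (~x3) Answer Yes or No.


Check all 8 possible truth assignments.
Number of satisfying assignments found: 0.
The formula is unsatisfiable.

No


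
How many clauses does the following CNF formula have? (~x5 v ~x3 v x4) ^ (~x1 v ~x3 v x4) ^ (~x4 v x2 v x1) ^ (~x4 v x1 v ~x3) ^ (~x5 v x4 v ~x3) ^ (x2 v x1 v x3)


Each group enclosed in parentheses joined by ^ is one clause.
Counting the conjuncts: 6 clauses.

6


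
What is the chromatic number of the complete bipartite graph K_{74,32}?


K_{74,32} is bipartite by definition: the two parts are independent sets, with every edge crossing between them.
Color all vertices in one part with color 1 and all vertices in the other part with color 2.
Since the graph has at least one edge, one color does not suffice.
Chromatic number = 2.

2


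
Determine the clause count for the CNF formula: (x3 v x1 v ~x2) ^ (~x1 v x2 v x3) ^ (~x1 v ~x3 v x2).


Each group enclosed in parentheses joined by ^ is one clause.
Counting the conjuncts: 3 clauses.

3


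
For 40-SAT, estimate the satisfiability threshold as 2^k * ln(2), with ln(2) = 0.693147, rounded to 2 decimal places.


Using the asymptotic formula: threshold ~ 2^k * ln(2).
2^40 = 1099511627776.
1099511627776 * 0.693147 = 762123186258.05.

762123186258.05


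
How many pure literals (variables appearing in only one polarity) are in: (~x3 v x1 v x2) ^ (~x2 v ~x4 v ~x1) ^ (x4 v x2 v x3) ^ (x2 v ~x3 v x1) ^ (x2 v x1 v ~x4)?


A pure literal appears in only one polarity across all clauses.
No pure literals found.
Count = 0.

0


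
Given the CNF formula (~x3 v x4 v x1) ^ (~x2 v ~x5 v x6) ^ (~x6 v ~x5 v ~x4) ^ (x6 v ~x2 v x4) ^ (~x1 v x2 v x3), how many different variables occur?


Identify each distinct variable in the formula.
Variables found: x1, x2, x3, x4, x5, x6.
Total distinct variables = 6.

6


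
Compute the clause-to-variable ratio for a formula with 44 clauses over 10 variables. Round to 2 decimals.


Clause-to-variable ratio = clauses / variables.
44 / 10 = 4.4.

4.4


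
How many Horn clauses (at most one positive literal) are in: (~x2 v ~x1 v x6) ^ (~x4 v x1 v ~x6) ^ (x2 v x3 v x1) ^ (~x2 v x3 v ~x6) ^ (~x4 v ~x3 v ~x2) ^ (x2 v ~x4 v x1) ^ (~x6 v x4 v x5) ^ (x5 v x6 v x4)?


A Horn clause has at most one positive literal.
Clause 1: 1 positive lit(s) -> Horn
Clause 2: 1 positive lit(s) -> Horn
Clause 3: 3 positive lit(s) -> not Horn
Clause 4: 1 positive lit(s) -> Horn
Clause 5: 0 positive lit(s) -> Horn
Clause 6: 2 positive lit(s) -> not Horn
Clause 7: 2 positive lit(s) -> not Horn
Clause 8: 3 positive lit(s) -> not Horn
Total Horn clauses = 4.

4


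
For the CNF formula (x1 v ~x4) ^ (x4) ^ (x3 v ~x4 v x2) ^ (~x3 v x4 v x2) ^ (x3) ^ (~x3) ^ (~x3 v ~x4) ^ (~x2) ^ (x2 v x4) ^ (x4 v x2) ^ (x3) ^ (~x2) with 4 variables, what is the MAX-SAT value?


Enumerate all 16 truth assignments.
For each, count how many of the 12 clauses are satisfied.
The formula is not fully satisfiable, so the maximum is below 12.
Maximum simultaneously satisfiable clauses = 10.

10


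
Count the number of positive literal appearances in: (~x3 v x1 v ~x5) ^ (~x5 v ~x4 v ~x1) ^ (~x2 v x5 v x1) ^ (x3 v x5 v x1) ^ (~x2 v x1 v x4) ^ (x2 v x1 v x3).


Scan each clause for unnegated literals.
Clause 1: 1 positive; Clause 2: 0 positive; Clause 3: 2 positive; Clause 4: 3 positive; Clause 5: 2 positive; Clause 6: 3 positive.
Total positive literal occurrences = 11.

11


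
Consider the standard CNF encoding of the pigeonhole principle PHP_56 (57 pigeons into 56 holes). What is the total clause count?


The PHP encoding has two parts:
1) At-least-one-hole clauses: 57 (one per pigeon, each with 56 literals).
2) At-most-one-pigeon-per-hole clauses: 56 holes * C(57,2) = 56 * 1596 = 89376.
Total clauses = 57 + 89376 = 89433.

89433


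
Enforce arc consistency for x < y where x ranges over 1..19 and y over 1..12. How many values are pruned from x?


For the constraint x < y, x needs a supporting value in y's domain.
x can be at most 11 (one less than y's maximum).
Valid x values from domain: 11 out of 19.
Pruned = 19 - 11 = 8.

8


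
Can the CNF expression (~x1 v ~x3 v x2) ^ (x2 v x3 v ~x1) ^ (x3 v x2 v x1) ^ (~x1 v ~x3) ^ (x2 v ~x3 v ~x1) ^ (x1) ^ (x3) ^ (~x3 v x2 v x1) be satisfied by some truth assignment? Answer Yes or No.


Check all 8 possible truth assignments.
Number of satisfying assignments found: 0.
The formula is unsatisfiable.

No


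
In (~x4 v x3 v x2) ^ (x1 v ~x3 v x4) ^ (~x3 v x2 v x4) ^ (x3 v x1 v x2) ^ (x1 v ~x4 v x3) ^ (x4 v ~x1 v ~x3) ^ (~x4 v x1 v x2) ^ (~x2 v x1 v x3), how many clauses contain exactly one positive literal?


A definite clause has exactly one positive literal.
Clause 1: 2 positive -> not definite
Clause 2: 2 positive -> not definite
Clause 3: 2 positive -> not definite
Clause 4: 3 positive -> not definite
Clause 5: 2 positive -> not definite
Clause 6: 1 positive -> definite
Clause 7: 2 positive -> not definite
Clause 8: 2 positive -> not definite
Definite clause count = 1.

1


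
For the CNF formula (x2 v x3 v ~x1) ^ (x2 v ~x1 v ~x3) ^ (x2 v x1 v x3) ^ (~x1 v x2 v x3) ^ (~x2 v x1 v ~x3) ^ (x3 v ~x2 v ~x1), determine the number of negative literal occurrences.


Scan each clause for negated literals.
Clause 1: 1 negative; Clause 2: 2 negative; Clause 3: 0 negative; Clause 4: 1 negative; Clause 5: 2 negative; Clause 6: 2 negative.
Total negative literal occurrences = 8.

8


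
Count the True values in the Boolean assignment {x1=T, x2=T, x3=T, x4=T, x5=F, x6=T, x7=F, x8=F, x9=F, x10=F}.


The weight is the number of variables assigned True.
True variables: x1, x2, x3, x4, x6.
Weight = 5.

5


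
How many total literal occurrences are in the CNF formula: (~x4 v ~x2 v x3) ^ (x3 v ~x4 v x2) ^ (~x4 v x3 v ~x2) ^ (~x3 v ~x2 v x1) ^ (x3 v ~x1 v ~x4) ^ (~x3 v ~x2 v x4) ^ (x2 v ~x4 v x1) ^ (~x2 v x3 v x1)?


Clause lengths: 3, 3, 3, 3, 3, 3, 3, 3.
Sum = 3 + 3 + 3 + 3 + 3 + 3 + 3 + 3 = 24.

24


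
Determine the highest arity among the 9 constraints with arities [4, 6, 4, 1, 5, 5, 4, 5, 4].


The arities are: 4, 6, 4, 1, 5, 5, 4, 5, 4.
Scan for the maximum value.
Maximum arity = 6.

6


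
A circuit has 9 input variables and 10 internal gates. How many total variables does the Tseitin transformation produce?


The Tseitin transformation introduces one auxiliary variable per gate.
Total variables = inputs + gates = 9 + 10 = 19.

19


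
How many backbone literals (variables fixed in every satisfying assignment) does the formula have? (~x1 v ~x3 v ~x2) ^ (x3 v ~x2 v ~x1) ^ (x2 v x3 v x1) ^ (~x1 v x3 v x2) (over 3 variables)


Find all satisfying assignments: 4 model(s).
Check which variables have the same value in every model.
No variable is fixed across all models.
Backbone size = 0.

0


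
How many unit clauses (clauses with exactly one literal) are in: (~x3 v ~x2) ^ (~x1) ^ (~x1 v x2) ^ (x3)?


A unit clause contains exactly one literal.
Unit clauses found: (~x1), (x3).
Count = 2.

2


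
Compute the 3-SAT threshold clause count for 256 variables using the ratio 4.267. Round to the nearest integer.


The 3-SAT phase transition occurs at approximately 4.267 clauses per variable.
m = 4.267 * 256 = 1092.352.
Rounded to nearest integer: 1092.

1092


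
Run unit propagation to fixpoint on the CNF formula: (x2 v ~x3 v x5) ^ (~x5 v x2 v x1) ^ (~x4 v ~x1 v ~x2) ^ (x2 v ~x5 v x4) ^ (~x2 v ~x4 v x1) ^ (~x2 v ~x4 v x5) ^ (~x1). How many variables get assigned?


Unit propagation repeatedly assigns the literal in any unit clause, then simplifies.
Assignments in order: x1 = F.
No further unit clauses remain.
Total variables assigned = 1.

1


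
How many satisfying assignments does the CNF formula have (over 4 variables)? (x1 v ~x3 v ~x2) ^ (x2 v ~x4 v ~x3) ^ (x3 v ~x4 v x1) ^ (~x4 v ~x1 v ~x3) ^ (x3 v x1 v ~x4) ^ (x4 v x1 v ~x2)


Enumerate all 16 truth assignments over 4 variables.
Test each against every clause.
Satisfying assignments found: 8.

8


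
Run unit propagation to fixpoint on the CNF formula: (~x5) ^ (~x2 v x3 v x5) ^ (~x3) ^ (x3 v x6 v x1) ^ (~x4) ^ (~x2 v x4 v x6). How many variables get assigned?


Unit propagation repeatedly assigns the literal in any unit clause, then simplifies.
Assignments in order: x5 = F, x3 = F, x2 = F, x4 = F.
No further unit clauses remain.
Total variables assigned = 4.

4


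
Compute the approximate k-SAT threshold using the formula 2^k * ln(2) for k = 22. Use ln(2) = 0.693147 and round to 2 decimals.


Using the asymptotic formula: threshold ~ 2^k * ln(2).
2^22 = 4194304.
4194304 * 0.693147 = 2907269.23.

2907269.23


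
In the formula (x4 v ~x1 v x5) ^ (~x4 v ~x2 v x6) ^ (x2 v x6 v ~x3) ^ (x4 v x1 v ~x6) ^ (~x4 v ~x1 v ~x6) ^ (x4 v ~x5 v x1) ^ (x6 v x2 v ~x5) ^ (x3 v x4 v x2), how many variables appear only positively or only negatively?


A pure literal appears in only one polarity across all clauses.
No pure literals found.
Count = 0.

0


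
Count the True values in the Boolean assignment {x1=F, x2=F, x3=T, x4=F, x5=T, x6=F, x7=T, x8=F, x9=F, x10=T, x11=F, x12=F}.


The weight is the number of variables assigned True.
True variables: x3, x5, x7, x10.
Weight = 4.

4


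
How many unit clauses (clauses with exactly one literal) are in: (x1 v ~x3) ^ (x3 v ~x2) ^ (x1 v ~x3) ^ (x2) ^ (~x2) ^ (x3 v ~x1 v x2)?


A unit clause contains exactly one literal.
Unit clauses found: (x2), (~x2).
Count = 2.

2


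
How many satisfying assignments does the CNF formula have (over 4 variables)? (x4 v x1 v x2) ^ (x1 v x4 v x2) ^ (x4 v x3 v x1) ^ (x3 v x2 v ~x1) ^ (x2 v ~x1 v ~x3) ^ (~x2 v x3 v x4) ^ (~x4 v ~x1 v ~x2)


Enumerate all 16 truth assignments over 4 variables.
Test each against every clause.
Satisfying assignments found: 6.

6


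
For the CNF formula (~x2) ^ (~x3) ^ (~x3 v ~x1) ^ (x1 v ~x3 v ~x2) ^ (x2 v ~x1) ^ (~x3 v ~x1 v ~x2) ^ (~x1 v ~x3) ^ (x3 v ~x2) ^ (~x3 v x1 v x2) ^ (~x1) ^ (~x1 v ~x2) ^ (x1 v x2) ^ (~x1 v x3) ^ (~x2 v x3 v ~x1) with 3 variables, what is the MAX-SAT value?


Enumerate all 8 truth assignments.
For each, count how many of the 14 clauses are satisfied.
The formula is not fully satisfiable, so the maximum is below 14.
Maximum simultaneously satisfiable clauses = 13.

13


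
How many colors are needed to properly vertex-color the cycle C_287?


An odd cycle cannot be 2-colored: alternating two colors around the cycle returns to the start with a conflict.
Since 287 is odd, three colors are required (and three suffice).
Chromatic number = 3.

3


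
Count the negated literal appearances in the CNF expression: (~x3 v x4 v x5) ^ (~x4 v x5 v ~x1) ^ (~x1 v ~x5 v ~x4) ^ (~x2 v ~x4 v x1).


Scan each clause for negated literals.
Clause 1: 1 negative; Clause 2: 2 negative; Clause 3: 3 negative; Clause 4: 2 negative.
Total negative literal occurrences = 8.

8


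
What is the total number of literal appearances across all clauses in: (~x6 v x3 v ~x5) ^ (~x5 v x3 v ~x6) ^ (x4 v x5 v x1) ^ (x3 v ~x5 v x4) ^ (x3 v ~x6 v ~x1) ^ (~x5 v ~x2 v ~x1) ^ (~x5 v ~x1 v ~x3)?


Clause lengths: 3, 3, 3, 3, 3, 3, 3.
Sum = 3 + 3 + 3 + 3 + 3 + 3 + 3 = 21.

21


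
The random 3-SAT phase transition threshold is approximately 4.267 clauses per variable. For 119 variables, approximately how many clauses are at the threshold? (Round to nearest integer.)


The 3-SAT phase transition occurs at approximately 4.267 clauses per variable.
m = 4.267 * 119 = 507.773.
Rounded to nearest integer: 508.

508


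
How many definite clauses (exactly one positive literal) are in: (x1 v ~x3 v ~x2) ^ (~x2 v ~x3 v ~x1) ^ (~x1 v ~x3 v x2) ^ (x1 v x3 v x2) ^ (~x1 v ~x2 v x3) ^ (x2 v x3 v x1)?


A definite clause has exactly one positive literal.
Clause 1: 1 positive -> definite
Clause 2: 0 positive -> not definite
Clause 3: 1 positive -> definite
Clause 4: 3 positive -> not definite
Clause 5: 1 positive -> definite
Clause 6: 3 positive -> not definite
Definite clause count = 3.

3


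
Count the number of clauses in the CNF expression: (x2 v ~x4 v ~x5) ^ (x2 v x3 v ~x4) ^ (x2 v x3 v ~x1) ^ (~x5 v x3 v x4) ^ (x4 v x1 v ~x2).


Each group enclosed in parentheses joined by ^ is one clause.
Counting the conjuncts: 5 clauses.

5


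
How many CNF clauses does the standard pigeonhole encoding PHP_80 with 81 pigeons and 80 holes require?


The PHP encoding has two parts:
1) At-least-one-hole clauses: 81 (one per pigeon, each with 80 literals).
2) At-most-one-pigeon-per-hole clauses: 80 holes * C(81,2) = 80 * 3240 = 259200.
Total clauses = 81 + 259200 = 259281.

259281


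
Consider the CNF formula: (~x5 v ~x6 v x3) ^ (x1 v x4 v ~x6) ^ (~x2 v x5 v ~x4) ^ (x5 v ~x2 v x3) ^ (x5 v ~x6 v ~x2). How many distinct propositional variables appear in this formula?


Identify each distinct variable in the formula.
Variables found: x1, x2, x3, x4, x5, x6.
Total distinct variables = 6.

6


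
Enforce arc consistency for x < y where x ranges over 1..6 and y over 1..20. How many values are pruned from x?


For the constraint x < y, x needs a supporting value in y's domain.
x can be at most 19 (one less than y's maximum).
Valid x values from domain: 6 out of 6.
Pruned = 6 - 6 = 0.

0


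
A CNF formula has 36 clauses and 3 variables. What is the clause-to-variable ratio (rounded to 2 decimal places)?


Clause-to-variable ratio = clauses / variables.
36 / 3 = 12.0.

12.0


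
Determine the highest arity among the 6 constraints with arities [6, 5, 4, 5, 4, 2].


The arities are: 6, 5, 4, 5, 4, 2.
Scan for the maximum value.
Maximum arity = 6.

6


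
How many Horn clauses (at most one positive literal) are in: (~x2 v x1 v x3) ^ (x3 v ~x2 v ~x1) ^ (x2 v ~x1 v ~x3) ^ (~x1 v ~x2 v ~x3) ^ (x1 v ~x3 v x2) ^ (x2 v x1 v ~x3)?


A Horn clause has at most one positive literal.
Clause 1: 2 positive lit(s) -> not Horn
Clause 2: 1 positive lit(s) -> Horn
Clause 3: 1 positive lit(s) -> Horn
Clause 4: 0 positive lit(s) -> Horn
Clause 5: 2 positive lit(s) -> not Horn
Clause 6: 2 positive lit(s) -> not Horn
Total Horn clauses = 3.

3


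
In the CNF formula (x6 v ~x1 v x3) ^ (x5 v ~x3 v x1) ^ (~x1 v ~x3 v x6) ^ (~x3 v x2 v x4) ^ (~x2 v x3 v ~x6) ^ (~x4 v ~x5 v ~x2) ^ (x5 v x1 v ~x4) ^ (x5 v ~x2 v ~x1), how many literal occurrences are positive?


Scan each clause for unnegated literals.
Clause 1: 2 positive; Clause 2: 2 positive; Clause 3: 1 positive; Clause 4: 2 positive; Clause 5: 1 positive; Clause 6: 0 positive; Clause 7: 2 positive; Clause 8: 1 positive.
Total positive literal occurrences = 11.

11


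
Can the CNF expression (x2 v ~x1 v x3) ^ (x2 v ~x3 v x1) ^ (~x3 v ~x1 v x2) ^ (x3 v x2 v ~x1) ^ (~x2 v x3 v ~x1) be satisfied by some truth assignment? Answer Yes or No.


Check all 8 possible truth assignments.
Number of satisfying assignments found: 4.
The formula is satisfiable.

Yes


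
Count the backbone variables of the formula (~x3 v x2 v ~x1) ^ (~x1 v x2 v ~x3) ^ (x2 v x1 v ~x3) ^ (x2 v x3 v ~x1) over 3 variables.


Find all satisfying assignments: 5 model(s).
Check which variables have the same value in every model.
No variable is fixed across all models.
Backbone size = 0.

0


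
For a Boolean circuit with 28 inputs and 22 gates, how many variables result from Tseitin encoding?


The Tseitin transformation introduces one auxiliary variable per gate.
Total variables = inputs + gates = 28 + 22 = 50.

50


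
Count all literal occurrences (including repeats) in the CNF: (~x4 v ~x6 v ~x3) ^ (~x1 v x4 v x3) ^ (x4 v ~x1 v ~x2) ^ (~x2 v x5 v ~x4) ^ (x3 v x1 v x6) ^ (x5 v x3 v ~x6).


Clause lengths: 3, 3, 3, 3, 3, 3.
Sum = 3 + 3 + 3 + 3 + 3 + 3 = 18.

18


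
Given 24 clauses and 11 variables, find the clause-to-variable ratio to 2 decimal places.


Clause-to-variable ratio = clauses / variables.
24 / 11 = 2.18.

2.18


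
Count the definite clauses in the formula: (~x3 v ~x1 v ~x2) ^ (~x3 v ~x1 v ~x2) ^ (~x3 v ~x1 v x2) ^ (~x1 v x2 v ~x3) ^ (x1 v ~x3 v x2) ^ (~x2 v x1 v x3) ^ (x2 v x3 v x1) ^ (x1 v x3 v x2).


A definite clause has exactly one positive literal.
Clause 1: 0 positive -> not definite
Clause 2: 0 positive -> not definite
Clause 3: 1 positive -> definite
Clause 4: 1 positive -> definite
Clause 5: 2 positive -> not definite
Clause 6: 2 positive -> not definite
Clause 7: 3 positive -> not definite
Clause 8: 3 positive -> not definite
Definite clause count = 2.

2


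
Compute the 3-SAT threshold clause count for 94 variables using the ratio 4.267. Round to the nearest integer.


The 3-SAT phase transition occurs at approximately 4.267 clauses per variable.
m = 4.267 * 94 = 401.098.
Rounded to nearest integer: 401.

401


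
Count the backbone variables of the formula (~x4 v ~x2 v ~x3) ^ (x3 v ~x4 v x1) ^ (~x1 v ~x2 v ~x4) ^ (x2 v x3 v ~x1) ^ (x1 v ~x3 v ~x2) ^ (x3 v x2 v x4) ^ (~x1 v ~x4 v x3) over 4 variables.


Find all satisfying assignments: 7 model(s).
Check which variables have the same value in every model.
No variable is fixed across all models.
Backbone size = 0.

0


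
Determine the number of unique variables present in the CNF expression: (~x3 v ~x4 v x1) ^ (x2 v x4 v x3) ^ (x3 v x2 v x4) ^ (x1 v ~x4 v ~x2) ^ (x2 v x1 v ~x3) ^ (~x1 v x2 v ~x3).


Identify each distinct variable in the formula.
Variables found: x1, x2, x3, x4.
Total distinct variables = 4.

4


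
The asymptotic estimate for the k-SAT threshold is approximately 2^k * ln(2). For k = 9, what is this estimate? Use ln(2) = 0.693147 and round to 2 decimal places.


Using the asymptotic formula: threshold ~ 2^k * ln(2).
2^9 = 512.
512 * 0.693147 = 354.89.

354.89


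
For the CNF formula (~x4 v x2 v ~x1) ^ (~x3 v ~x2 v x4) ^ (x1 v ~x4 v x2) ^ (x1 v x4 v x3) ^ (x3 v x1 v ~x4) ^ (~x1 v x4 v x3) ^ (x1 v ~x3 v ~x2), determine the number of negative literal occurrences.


Scan each clause for negated literals.
Clause 1: 2 negative; Clause 2: 2 negative; Clause 3: 1 negative; Clause 4: 0 negative; Clause 5: 1 negative; Clause 6: 1 negative; Clause 7: 2 negative.
Total negative literal occurrences = 9.

9


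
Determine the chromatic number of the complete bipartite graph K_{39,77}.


K_{39,77} is bipartite by definition: the two parts are independent sets, with every edge crossing between them.
Color all vertices in one part with color 1 and all vertices in the other part with color 2.
Since the graph has at least one edge, one color does not suffice.
Chromatic number = 2.

2


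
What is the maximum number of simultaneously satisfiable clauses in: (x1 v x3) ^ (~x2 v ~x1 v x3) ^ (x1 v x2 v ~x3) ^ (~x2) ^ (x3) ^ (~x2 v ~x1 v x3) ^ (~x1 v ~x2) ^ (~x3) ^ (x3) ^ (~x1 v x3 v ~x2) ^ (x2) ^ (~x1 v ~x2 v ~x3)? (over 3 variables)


Enumerate all 8 truth assignments.
For each, count how many of the 12 clauses are satisfied.
The formula is not fully satisfiable, so the maximum is below 12.
Maximum simultaneously satisfiable clauses = 10.

10


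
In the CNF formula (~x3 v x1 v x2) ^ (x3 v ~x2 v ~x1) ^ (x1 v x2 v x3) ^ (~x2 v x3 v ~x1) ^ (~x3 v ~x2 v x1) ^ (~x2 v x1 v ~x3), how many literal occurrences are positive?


Scan each clause for unnegated literals.
Clause 1: 2 positive; Clause 2: 1 positive; Clause 3: 3 positive; Clause 4: 1 positive; Clause 5: 1 positive; Clause 6: 1 positive.
Total positive literal occurrences = 9.

9


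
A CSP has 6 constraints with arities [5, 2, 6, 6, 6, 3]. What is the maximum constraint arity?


The arities are: 5, 2, 6, 6, 6, 3.
Scan for the maximum value.
Maximum arity = 6.

6


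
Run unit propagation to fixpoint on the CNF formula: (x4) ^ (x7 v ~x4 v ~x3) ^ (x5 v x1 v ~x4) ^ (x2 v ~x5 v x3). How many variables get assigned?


Unit propagation repeatedly assigns the literal in any unit clause, then simplifies.
Assignments in order: x4 = T.
No further unit clauses remain.
Total variables assigned = 1.

1


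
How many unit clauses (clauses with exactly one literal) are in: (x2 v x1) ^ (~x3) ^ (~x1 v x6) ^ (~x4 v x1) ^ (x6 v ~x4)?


A unit clause contains exactly one literal.
Unit clauses found: (~x3).
Count = 1.

1


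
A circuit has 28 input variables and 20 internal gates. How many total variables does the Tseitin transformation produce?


The Tseitin transformation introduces one auxiliary variable per gate.
Total variables = inputs + gates = 28 + 20 = 48.

48


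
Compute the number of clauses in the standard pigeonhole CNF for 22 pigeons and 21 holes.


The PHP encoding has two parts:
1) At-least-one-hole clauses: 22 (one per pigeon, each with 21 literals).
2) At-most-one-pigeon-per-hole clauses: 21 holes * C(22,2) = 21 * 231 = 4851.
Total clauses = 22 + 4851 = 4873.

4873


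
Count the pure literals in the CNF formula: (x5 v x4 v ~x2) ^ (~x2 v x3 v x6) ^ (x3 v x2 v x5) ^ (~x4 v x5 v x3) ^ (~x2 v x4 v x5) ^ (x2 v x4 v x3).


A pure literal appears in only one polarity across all clauses.
Pure literals: x3 (positive only), x5 (positive only), x6 (positive only).
Count = 3.

3


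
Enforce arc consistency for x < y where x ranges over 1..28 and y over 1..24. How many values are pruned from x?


For the constraint x < y, x needs a supporting value in y's domain.
x can be at most 23 (one less than y's maximum).
Valid x values from domain: 23 out of 28.
Pruned = 28 - 23 = 5.

5


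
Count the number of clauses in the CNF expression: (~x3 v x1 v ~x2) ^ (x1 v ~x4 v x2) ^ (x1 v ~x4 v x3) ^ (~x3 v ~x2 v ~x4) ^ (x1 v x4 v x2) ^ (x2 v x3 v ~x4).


Each group enclosed in parentheses joined by ^ is one clause.
Counting the conjuncts: 6 clauses.

6


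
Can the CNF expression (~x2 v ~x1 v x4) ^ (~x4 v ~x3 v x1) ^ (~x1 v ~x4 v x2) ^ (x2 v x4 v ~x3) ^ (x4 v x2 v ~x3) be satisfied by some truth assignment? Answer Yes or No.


Check all 16 possible truth assignments.
Number of satisfying assignments found: 8.
The formula is satisfiable.

Yes


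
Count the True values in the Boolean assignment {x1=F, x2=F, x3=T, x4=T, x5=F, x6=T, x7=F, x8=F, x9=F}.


The weight is the number of variables assigned True.
True variables: x3, x4, x6.
Weight = 3.

3


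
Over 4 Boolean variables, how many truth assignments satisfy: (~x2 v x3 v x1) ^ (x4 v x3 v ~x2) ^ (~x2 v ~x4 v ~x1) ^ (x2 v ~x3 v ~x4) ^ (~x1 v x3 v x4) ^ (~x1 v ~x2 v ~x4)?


Enumerate all 16 truth assignments over 4 variables.
Test each against every clause.
Satisfying assignments found: 8.

8


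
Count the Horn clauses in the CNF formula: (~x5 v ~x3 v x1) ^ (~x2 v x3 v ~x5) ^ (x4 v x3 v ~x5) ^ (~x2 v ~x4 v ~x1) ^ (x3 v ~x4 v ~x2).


A Horn clause has at most one positive literal.
Clause 1: 1 positive lit(s) -> Horn
Clause 2: 1 positive lit(s) -> Horn
Clause 3: 2 positive lit(s) -> not Horn
Clause 4: 0 positive lit(s) -> Horn
Clause 5: 1 positive lit(s) -> Horn
Total Horn clauses = 4.

4


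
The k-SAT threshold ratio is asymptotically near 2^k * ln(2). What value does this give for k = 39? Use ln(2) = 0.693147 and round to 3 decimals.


Using the asymptotic formula: threshold ~ 2^k * ln(2).
2^39 = 549755813888.
549755813888 * 0.693147 = 381061593129.026.

381061593129.026


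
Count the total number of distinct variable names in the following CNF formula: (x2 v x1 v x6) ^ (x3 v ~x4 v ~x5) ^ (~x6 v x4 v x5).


Identify each distinct variable in the formula.
Variables found: x1, x2, x3, x4, x5, x6.
Total distinct variables = 6.

6


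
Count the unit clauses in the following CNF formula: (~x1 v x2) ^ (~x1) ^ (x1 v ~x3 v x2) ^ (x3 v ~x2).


A unit clause contains exactly one literal.
Unit clauses found: (~x1).
Count = 1.

1


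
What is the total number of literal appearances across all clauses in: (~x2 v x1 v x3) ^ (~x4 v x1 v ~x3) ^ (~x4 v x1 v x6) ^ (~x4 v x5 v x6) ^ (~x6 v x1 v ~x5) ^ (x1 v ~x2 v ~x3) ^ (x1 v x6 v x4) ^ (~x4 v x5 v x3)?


Clause lengths: 3, 3, 3, 3, 3, 3, 3, 3.
Sum = 3 + 3 + 3 + 3 + 3 + 3 + 3 + 3 = 24.

24


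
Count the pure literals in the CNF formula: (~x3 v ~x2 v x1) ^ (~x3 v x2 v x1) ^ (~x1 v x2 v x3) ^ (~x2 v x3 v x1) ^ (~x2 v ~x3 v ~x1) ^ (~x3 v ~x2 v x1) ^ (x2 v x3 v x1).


A pure literal appears in only one polarity across all clauses.
No pure literals found.
Count = 0.

0


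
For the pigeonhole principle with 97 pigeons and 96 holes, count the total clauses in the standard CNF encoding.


The PHP encoding has two parts:
1) At-least-one-hole clauses: 97 (one per pigeon, each with 96 literals).
2) At-most-one-pigeon-per-hole clauses: 96 holes * C(97,2) = 96 * 4656 = 446976.
Total clauses = 97 + 446976 = 447073.

447073


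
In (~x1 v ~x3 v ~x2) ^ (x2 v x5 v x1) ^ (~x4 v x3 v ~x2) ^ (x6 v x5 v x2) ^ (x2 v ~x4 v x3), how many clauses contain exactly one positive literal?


A definite clause has exactly one positive literal.
Clause 1: 0 positive -> not definite
Clause 2: 3 positive -> not definite
Clause 3: 1 positive -> definite
Clause 4: 3 positive -> not definite
Clause 5: 2 positive -> not definite
Definite clause count = 1.

1


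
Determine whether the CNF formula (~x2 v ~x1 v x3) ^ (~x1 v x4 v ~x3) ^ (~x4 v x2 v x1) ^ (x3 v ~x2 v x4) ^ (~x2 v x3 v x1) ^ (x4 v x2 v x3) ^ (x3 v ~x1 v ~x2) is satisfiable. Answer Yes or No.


Check all 16 possible truth assignments.
Number of satisfying assignments found: 6.
The formula is satisfiable.

Yes


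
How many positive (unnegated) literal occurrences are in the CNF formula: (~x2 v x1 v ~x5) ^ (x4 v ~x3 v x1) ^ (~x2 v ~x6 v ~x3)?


Scan each clause for unnegated literals.
Clause 1: 1 positive; Clause 2: 2 positive; Clause 3: 0 positive.
Total positive literal occurrences = 3.

3


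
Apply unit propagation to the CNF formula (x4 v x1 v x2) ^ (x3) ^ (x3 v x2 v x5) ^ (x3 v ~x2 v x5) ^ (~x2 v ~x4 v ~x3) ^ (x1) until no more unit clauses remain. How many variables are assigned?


Unit propagation repeatedly assigns the literal in any unit clause, then simplifies.
Assignments in order: x3 = T, x1 = T.
No further unit clauses remain.
Total variables assigned = 2.

2


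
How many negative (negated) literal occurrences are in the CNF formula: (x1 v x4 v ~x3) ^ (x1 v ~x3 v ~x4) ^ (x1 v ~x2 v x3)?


Scan each clause for negated literals.
Clause 1: 1 negative; Clause 2: 2 negative; Clause 3: 1 negative.
Total negative literal occurrences = 4.

4


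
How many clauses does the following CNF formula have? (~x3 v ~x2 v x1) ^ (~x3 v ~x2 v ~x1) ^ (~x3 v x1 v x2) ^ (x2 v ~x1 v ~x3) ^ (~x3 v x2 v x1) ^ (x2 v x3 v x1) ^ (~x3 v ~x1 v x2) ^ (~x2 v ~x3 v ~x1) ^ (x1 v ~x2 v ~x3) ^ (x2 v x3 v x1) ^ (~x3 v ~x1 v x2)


Each group enclosed in parentheses joined by ^ is one clause.
Counting the conjuncts: 11 clauses.

11


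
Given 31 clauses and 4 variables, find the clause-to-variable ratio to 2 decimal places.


Clause-to-variable ratio = clauses / variables.
31 / 4 = 7.75.

7.75


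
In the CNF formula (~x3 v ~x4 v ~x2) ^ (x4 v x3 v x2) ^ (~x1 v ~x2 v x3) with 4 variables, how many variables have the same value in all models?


Find all satisfying assignments: 10 model(s).
Check which variables have the same value in every model.
No variable is fixed across all models.
Backbone size = 0.

0


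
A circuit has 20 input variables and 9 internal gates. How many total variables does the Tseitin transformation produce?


The Tseitin transformation introduces one auxiliary variable per gate.
Total variables = inputs + gates = 20 + 9 = 29.

29


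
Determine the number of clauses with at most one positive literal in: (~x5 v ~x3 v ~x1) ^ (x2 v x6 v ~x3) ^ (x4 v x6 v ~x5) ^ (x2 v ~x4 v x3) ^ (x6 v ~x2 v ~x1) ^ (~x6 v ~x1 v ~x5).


A Horn clause has at most one positive literal.
Clause 1: 0 positive lit(s) -> Horn
Clause 2: 2 positive lit(s) -> not Horn
Clause 3: 2 positive lit(s) -> not Horn
Clause 4: 2 positive lit(s) -> not Horn
Clause 5: 1 positive lit(s) -> Horn
Clause 6: 0 positive lit(s) -> Horn
Total Horn clauses = 3.

3


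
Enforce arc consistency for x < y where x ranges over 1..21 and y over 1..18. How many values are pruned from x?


For the constraint x < y, x needs a supporting value in y's domain.
x can be at most 17 (one less than y's maximum).
Valid x values from domain: 17 out of 21.
Pruned = 21 - 17 = 4.

4


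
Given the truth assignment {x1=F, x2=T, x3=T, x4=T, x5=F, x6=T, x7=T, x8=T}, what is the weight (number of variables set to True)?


The weight is the number of variables assigned True.
True variables: x2, x3, x4, x6, x7, x8.
Weight = 6.

6


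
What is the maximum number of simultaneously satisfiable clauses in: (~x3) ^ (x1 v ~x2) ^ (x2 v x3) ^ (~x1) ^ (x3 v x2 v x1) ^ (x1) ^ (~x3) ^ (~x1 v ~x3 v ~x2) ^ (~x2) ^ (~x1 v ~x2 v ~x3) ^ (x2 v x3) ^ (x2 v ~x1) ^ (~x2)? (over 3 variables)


Enumerate all 8 truth assignments.
For each, count how many of the 13 clauses are satisfied.
The formula is not fully satisfiable, so the maximum is below 13.
Maximum simultaneously satisfiable clauses = 10.

10


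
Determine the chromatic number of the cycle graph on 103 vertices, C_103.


An odd cycle cannot be 2-colored: alternating two colors around the cycle returns to the start with a conflict.
Since 103 is odd, three colors are required (and three suffice).
Chromatic number = 3.

3


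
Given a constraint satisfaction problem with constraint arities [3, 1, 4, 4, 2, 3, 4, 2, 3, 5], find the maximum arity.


The arities are: 3, 1, 4, 4, 2, 3, 4, 2, 3, 5.
Scan for the maximum value.
Maximum arity = 5.

5


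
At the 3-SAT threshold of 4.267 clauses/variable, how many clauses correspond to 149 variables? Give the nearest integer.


The 3-SAT phase transition occurs at approximately 4.267 clauses per variable.
m = 4.267 * 149 = 635.783.
Rounded to nearest integer: 636.

636


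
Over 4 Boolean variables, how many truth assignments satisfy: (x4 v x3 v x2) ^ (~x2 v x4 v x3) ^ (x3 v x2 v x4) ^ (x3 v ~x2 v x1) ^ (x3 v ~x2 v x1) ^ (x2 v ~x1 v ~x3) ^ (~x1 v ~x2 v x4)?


Enumerate all 16 truth assignments over 4 variables.
Test each against every clause.
Satisfying assignments found: 8.

8


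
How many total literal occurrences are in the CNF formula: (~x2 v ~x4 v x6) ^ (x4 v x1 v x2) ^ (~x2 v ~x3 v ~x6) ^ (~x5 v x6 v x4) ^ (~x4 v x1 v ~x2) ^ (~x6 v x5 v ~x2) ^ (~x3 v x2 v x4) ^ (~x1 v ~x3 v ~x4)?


Clause lengths: 3, 3, 3, 3, 3, 3, 3, 3.
Sum = 3 + 3 + 3 + 3 + 3 + 3 + 3 + 3 = 24.

24


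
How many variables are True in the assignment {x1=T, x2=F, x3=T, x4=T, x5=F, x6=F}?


The weight is the number of variables assigned True.
True variables: x1, x3, x4.
Weight = 3.

3


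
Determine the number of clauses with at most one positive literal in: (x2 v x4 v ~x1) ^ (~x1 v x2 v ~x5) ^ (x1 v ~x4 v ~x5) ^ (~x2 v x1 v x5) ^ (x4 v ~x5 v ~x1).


A Horn clause has at most one positive literal.
Clause 1: 2 positive lit(s) -> not Horn
Clause 2: 1 positive lit(s) -> Horn
Clause 3: 1 positive lit(s) -> Horn
Clause 4: 2 positive lit(s) -> not Horn
Clause 5: 1 positive lit(s) -> Horn
Total Horn clauses = 3.

3


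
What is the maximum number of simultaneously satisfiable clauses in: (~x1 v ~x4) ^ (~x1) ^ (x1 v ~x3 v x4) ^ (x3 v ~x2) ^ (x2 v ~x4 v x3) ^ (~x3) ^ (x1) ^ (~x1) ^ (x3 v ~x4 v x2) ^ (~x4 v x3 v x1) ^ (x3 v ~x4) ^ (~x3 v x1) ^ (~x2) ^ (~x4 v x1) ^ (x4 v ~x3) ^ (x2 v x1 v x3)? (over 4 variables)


Enumerate all 16 truth assignments.
For each, count how many of the 16 clauses are satisfied.
The formula is not fully satisfiable, so the maximum is below 16.
Maximum simultaneously satisfiable clauses = 14.

14


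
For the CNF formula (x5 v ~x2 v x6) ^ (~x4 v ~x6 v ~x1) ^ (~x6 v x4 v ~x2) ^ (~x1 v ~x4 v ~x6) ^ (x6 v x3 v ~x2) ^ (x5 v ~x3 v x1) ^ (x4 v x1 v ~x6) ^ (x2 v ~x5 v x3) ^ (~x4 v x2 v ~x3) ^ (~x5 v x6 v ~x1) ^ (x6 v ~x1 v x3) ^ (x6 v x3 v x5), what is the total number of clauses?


Each group enclosed in parentheses joined by ^ is one clause.
Counting the conjuncts: 12 clauses.

12


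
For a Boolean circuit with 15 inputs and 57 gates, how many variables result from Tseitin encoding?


The Tseitin transformation introduces one auxiliary variable per gate.
Total variables = inputs + gates = 15 + 57 = 72.

72


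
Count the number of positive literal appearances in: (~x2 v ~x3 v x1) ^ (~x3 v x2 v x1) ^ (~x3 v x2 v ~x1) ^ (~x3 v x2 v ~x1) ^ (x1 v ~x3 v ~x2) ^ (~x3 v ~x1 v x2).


Scan each clause for unnegated literals.
Clause 1: 1 positive; Clause 2: 2 positive; Clause 3: 1 positive; Clause 4: 1 positive; Clause 5: 1 positive; Clause 6: 1 positive.
Total positive literal occurrences = 7.

7


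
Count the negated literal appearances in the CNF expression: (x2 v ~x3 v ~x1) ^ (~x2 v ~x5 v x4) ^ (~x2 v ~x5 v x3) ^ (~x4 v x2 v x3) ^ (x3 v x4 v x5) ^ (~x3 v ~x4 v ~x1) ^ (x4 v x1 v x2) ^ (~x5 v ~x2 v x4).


Scan each clause for negated literals.
Clause 1: 2 negative; Clause 2: 2 negative; Clause 3: 2 negative; Clause 4: 1 negative; Clause 5: 0 negative; Clause 6: 3 negative; Clause 7: 0 negative; Clause 8: 2 negative.
Total negative literal occurrences = 12.

12


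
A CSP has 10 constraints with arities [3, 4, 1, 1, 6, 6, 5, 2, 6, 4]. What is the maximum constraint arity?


The arities are: 3, 4, 1, 1, 6, 6, 5, 2, 6, 4.
Scan for the maximum value.
Maximum arity = 6.

6


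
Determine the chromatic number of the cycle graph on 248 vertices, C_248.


A cycle on an even number of vertices is bipartite: alternate two colors around the cycle.
Since 248 is even, two colors suffice, and at least two are needed because the graph has edges.
Chromatic number = 2.

2


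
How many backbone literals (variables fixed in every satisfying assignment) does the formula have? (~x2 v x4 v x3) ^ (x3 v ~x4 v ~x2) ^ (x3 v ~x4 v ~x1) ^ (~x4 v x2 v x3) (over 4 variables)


Find all satisfying assignments: 10 model(s).
Check which variables have the same value in every model.
No variable is fixed across all models.
Backbone size = 0.

0


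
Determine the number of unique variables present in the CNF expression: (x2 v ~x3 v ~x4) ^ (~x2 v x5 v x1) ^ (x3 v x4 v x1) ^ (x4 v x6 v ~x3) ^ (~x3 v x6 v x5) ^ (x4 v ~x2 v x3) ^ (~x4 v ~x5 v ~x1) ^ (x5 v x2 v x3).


Identify each distinct variable in the formula.
Variables found: x1, x2, x3, x4, x5, x6.
Total distinct variables = 6.

6


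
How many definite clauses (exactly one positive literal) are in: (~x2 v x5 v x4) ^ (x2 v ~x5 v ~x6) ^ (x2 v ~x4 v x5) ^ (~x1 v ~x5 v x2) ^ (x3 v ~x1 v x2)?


A definite clause has exactly one positive literal.
Clause 1: 2 positive -> not definite
Clause 2: 1 positive -> definite
Clause 3: 2 positive -> not definite
Clause 4: 1 positive -> definite
Clause 5: 2 positive -> not definite
Definite clause count = 2.

2
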